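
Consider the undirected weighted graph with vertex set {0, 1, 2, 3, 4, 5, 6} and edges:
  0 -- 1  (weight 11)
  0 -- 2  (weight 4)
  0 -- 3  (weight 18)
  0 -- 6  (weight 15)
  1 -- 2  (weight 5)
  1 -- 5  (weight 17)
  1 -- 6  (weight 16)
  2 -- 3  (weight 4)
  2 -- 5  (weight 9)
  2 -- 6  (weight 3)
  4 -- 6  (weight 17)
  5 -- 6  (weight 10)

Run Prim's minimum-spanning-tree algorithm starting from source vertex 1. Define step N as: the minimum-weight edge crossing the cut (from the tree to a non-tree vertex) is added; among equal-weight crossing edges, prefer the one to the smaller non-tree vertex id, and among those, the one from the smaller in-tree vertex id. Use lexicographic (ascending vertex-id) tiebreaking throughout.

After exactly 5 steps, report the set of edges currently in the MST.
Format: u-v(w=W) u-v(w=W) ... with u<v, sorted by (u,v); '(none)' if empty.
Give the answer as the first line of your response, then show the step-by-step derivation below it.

0-2(w=4) 1-2(w=5) 2-3(w=4) 2-5(w=9) 2-6(w=3)

step 1: add edge 1-2 (w=5); MST = {1-2(w=5)}
step 2: add edge 2-6 (w=3); MST = {1-2(w=5) 2-6(w=3)}
step 3: add edge 0-2 (w=4); MST = {0-2(w=4) 1-2(w=5) 2-6(w=3)}
step 4: add edge 2-3 (w=4); MST = {0-2(w=4) 1-2(w=5) 2-3(w=4) 2-6(w=3)}
step 5: add edge 2-5 (w=9); MST = {0-2(w=4) 1-2(w=5) 2-3(w=4) 2-5(w=9) 2-6(w=3)}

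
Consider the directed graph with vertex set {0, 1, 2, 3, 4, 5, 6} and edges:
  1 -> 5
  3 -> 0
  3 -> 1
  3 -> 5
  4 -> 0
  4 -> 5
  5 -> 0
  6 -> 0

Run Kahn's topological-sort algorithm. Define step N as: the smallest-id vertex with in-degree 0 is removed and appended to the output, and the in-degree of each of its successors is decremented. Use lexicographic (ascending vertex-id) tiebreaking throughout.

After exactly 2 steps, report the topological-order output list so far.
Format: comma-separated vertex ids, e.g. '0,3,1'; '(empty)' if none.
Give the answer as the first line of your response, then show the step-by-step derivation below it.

2,3

step 1: output 2; order=[2]; indeg=(4,1,0,0,0,3,0)
step 2: output 3; order=[2,3]; indeg=(3,0,0,0,0,2,0)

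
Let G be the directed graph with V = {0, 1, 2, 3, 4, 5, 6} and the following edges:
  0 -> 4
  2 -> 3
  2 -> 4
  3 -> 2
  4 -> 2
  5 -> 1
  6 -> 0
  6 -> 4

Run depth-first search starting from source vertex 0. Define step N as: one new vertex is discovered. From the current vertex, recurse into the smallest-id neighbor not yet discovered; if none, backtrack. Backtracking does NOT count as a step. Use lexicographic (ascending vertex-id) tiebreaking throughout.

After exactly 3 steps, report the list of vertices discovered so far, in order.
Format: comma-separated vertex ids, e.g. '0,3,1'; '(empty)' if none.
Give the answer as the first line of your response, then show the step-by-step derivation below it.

0,4,2

step 1: discover 0; path=0; order=0
step 2: discover 4; path=0>4; order=0,4
step 3: discover 2; path=0>4>2; order=0,4,2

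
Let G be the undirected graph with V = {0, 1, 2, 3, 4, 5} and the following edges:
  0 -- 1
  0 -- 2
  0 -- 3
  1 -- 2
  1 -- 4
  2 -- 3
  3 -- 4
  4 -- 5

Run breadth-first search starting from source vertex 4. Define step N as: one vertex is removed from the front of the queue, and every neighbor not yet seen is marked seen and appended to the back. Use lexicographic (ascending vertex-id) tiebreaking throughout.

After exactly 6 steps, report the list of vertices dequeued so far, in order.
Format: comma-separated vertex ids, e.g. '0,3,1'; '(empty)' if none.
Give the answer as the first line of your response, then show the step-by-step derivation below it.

4,1,3,5,0,2

step 1: dequeue 4; queue=[1,3,5]; order=4
step 2: dequeue 1; queue=[3,5,0,2]; order=4,1
step 3: dequeue 3; queue=[5,0,2]; order=4,1,3
step 4: dequeue 5; queue=[0,2]; order=4,1,3,5
step 5: dequeue 0; queue=[2]; order=4,1,3,5,0
step 6: dequeue 2; queue=[(empty)]; order=4,1,3,5,0,2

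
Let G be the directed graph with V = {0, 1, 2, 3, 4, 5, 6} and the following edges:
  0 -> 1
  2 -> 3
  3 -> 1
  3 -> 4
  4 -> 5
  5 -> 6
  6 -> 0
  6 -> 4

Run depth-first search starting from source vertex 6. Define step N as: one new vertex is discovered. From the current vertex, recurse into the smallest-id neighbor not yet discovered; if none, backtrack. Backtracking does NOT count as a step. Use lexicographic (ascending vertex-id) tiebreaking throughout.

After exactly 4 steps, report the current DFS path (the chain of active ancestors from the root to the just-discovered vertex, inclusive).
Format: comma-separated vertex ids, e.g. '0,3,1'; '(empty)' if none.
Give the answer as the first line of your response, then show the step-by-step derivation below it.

6,4

step 1: discover 6; path=6; order=6
step 2: discover 0; path=6>0; order=6,0
step 3: discover 1; path=6>0>1; order=6,0,1
step 4: discover 4; path=6>4; order=6,0,1,4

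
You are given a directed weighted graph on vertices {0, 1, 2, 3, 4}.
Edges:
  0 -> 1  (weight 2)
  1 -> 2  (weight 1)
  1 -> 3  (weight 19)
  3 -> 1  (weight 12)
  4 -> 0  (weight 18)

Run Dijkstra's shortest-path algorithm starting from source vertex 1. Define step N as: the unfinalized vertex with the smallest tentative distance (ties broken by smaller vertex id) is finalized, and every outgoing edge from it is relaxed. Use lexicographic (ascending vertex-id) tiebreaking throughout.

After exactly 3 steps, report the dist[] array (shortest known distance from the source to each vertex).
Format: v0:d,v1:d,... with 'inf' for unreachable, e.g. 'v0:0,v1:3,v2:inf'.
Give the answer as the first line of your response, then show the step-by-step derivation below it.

v0:inf,v1:0,v2:1,v3:19,v4:inf

step 1: dist = v0:inf,v1:0,v2:1,v3:19,v4:inf
step 2: dist = v0:inf,v1:0,v2:1,v3:19,v4:inf
step 3: dist = v0:inf,v1:0,v2:1,v3:19,v4:inf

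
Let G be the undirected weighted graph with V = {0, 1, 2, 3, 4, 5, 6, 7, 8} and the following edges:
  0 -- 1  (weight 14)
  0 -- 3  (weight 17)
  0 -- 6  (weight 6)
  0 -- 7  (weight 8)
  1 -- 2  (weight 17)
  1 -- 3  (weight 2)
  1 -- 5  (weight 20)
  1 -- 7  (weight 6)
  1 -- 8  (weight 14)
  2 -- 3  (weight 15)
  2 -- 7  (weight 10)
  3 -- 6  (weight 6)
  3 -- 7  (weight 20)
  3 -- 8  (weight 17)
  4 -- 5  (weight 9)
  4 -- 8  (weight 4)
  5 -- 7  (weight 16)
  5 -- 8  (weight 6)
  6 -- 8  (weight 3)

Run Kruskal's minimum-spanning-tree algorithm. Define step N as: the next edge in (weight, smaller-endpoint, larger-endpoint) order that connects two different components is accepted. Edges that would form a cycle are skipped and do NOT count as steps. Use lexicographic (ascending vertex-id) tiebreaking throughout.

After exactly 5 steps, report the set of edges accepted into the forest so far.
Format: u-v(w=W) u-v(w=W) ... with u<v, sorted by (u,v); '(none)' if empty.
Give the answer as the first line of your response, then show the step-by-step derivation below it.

0-6(w=6) 1-3(w=2) 1-7(w=6) 4-8(w=4) 6-8(w=3)

step 1: add edge 1-3 (w=2); MST = {1-3(w=2)}
step 2: add edge 6-8 (w=3); MST = {1-3(w=2) 6-8(w=3)}
step 3: add edge 4-8 (w=4); MST = {1-3(w=2) 4-8(w=4) 6-8(w=3)}
step 4: add edge 0-6 (w=6); MST = {0-6(w=6) 1-3(w=2) 4-8(w=4) 6-8(w=3)}
step 5: add edge 1-7 (w=6); MST = {0-6(w=6) 1-3(w=2) 1-7(w=6) 4-8(w=4) 6-8(w=3)}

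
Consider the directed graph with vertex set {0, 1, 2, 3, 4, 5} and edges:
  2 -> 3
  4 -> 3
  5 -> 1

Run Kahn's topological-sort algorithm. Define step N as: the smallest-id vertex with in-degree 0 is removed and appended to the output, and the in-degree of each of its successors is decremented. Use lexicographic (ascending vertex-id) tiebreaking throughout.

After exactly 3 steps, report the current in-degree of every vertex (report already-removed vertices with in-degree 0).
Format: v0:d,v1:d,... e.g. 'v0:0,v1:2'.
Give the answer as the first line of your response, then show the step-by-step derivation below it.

v0:0,v1:1,v2:0,v3:0,v4:0,v5:0

step 1: output 0; order=[0]; indeg=(0,1,0,2,0,0)
step 2: output 2; order=[0,2]; indeg=(0,1,0,1,0,0)
step 3: output 4; order=[0,2,4]; indeg=(0,1,0,0,0,0)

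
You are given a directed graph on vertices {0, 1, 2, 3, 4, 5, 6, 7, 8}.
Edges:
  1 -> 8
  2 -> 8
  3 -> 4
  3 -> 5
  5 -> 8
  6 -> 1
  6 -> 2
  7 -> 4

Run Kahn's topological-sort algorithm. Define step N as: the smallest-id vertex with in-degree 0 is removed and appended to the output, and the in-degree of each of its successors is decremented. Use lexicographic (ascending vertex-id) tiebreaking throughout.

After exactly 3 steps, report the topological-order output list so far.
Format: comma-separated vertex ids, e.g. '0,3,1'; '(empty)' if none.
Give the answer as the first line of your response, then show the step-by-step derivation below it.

0,3,5

step 1: output 0; order=[0]; indeg=(0,1,1,0,2,1,0,0,3)
step 2: output 3; order=[0,3]; indeg=(0,1,1,0,1,0,0,0,3)
step 3: output 5; order=[0,3,5]; indeg=(0,1,1,0,1,0,0,0,2)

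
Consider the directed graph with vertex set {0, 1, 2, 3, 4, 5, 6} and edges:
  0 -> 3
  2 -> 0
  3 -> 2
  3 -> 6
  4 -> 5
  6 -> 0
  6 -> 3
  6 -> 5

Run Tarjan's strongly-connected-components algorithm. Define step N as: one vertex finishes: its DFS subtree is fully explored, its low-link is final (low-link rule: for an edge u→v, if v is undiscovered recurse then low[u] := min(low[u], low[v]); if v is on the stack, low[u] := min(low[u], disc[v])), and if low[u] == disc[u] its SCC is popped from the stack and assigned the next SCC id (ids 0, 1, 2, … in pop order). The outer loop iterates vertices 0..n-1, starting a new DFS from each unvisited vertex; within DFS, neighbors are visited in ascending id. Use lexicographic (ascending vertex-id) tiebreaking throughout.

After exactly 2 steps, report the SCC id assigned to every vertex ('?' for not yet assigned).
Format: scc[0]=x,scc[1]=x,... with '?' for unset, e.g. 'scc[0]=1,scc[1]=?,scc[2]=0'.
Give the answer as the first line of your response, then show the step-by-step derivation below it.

scc[0]=?,scc[1]=?,scc[2]=?,scc[3]=?,scc[4]=?,scc[5]=0,scc[6]=?

step 1: low=(low[0]=0,low[1]=?,low[2]=0,low[3]=1,low[4]=?,low[5]=?,low[6]=?); scc=(scc[0]=?,scc[1]=?,scc[2]=?,scc[3]=?,scc[4]=?,scc[5]=?,scc[6]=?)
step 2: low=(low[0]=0,low[1]=?,low[2]=0,low[3]=0,low[4]=?,low[5]=4,low[6]=0); scc=(scc[0]=?,scc[1]=?,scc[2]=?,scc[3]=?,scc[4]=?,scc[5]=0,scc[6]=?)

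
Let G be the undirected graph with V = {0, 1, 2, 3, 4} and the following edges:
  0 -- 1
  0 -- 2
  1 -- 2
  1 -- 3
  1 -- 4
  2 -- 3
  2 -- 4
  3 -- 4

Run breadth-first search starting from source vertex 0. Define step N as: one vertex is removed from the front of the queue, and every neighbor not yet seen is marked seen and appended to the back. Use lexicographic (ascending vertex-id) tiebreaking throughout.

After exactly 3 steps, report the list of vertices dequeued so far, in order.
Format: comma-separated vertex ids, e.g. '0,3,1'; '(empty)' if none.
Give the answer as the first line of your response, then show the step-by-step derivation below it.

0,1,2

step 1: dequeue 0; queue=[1,2]; order=0
step 2: dequeue 1; queue=[2,3,4]; order=0,1
step 3: dequeue 2; queue=[3,4]; order=0,1,2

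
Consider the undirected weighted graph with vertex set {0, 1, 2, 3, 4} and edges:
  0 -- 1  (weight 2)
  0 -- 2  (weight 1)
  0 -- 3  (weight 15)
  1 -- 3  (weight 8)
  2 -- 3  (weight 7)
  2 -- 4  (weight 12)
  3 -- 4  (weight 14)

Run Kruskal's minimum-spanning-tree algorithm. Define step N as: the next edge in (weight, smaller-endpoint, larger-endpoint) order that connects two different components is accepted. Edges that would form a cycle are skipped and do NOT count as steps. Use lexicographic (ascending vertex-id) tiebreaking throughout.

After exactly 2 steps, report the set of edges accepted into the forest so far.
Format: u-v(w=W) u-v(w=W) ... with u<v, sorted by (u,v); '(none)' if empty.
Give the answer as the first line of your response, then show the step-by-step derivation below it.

0-1(w=2) 0-2(w=1)

step 1: add edge 0-2 (w=1); MST = {0-2(w=1)}
step 2: add edge 0-1 (w=2); MST = {0-1(w=2) 0-2(w=1)}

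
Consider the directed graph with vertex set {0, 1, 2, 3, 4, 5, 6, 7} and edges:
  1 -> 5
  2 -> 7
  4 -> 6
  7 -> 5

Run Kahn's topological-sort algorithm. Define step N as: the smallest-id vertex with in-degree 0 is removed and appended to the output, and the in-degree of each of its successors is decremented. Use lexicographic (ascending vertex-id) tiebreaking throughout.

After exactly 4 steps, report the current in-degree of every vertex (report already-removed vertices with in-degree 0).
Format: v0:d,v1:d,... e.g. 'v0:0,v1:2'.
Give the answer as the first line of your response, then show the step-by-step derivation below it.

v0:0,v1:0,v2:0,v3:0,v4:0,v5:1,v6:1,v7:0

step 1: output 0; order=[0]; indeg=(0,0,0,0,0,2,1,1)
step 2: output 1; order=[0,1]; indeg=(0,0,0,0,0,1,1,1)
step 3: output 2; order=[0,1,2]; indeg=(0,0,0,0,0,1,1,0)
step 4: output 3; order=[0,1,2,3]; indeg=(0,0,0,0,0,1,1,0)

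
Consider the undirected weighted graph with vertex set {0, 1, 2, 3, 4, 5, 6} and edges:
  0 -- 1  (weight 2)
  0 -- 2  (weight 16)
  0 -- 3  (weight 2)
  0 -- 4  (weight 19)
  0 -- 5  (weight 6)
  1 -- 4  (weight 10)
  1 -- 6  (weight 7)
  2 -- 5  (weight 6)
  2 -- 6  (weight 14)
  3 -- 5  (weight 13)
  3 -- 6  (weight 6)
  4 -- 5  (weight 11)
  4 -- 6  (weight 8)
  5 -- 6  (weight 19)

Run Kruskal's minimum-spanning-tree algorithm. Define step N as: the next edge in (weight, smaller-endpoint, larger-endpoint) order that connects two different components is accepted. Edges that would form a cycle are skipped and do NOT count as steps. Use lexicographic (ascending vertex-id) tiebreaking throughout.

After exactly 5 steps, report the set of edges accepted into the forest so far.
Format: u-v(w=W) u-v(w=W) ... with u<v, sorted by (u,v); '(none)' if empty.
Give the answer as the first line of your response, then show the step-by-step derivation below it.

0-1(w=2) 0-3(w=2) 0-5(w=6) 2-5(w=6) 3-6(w=6)

step 1: add edge 0-1 (w=2); MST = {0-1(w=2)}
step 2: add edge 0-3 (w=2); MST = {0-1(w=2) 0-3(w=2)}
step 3: add edge 0-5 (w=6); MST = {0-1(w=2) 0-3(w=2) 0-5(w=6)}
step 4: add edge 2-5 (w=6); MST = {0-1(w=2) 0-3(w=2) 0-5(w=6) 2-5(w=6)}
step 5: add edge 3-6 (w=6); MST = {0-1(w=2) 0-3(w=2) 0-5(w=6) 2-5(w=6) 3-6(w=6)}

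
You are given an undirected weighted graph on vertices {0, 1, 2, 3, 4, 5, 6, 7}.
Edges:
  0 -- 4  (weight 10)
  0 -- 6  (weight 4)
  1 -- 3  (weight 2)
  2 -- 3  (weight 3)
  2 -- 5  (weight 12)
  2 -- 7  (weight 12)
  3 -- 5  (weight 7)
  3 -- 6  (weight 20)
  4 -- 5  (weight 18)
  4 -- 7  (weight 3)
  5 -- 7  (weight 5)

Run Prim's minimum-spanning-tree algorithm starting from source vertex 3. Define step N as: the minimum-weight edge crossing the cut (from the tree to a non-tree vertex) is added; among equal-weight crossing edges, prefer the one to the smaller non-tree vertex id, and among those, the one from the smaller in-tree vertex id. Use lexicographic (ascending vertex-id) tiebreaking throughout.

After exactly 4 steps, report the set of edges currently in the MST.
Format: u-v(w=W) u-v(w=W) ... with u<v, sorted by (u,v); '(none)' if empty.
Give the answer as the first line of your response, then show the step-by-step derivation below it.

1-3(w=2) 2-3(w=3) 3-5(w=7) 5-7(w=5)

step 1: add edge 1-3 (w=2); MST = {1-3(w=2)}
step 2: add edge 2-3 (w=3); MST = {1-3(w=2) 2-3(w=3)}
step 3: add edge 3-5 (w=7); MST = {1-3(w=2) 2-3(w=3) 3-5(w=7)}
step 4: add edge 5-7 (w=5); MST = {1-3(w=2) 2-3(w=3) 3-5(w=7) 5-7(w=5)}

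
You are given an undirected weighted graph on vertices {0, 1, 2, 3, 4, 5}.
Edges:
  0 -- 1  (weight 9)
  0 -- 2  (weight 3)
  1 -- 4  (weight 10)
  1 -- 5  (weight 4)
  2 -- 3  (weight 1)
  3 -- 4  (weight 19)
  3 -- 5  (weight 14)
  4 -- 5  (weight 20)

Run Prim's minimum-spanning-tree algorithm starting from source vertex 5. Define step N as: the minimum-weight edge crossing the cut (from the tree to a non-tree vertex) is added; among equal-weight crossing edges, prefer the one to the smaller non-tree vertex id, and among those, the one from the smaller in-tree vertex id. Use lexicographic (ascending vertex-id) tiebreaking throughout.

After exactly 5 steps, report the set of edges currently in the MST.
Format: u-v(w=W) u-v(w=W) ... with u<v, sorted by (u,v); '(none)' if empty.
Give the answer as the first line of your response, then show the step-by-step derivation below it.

0-1(w=9) 0-2(w=3) 1-4(w=10) 1-5(w=4) 2-3(w=1)

step 1: add edge 1-5 (w=4); MST = {1-5(w=4)}
step 2: add edge 0-1 (w=9); MST = {0-1(w=9) 1-5(w=4)}
step 3: add edge 0-2 (w=3); MST = {0-1(w=9) 0-2(w=3) 1-5(w=4)}
step 4: add edge 2-3 (w=1); MST = {0-1(w=9) 0-2(w=3) 1-5(w=4) 2-3(w=1)}
step 5: add edge 1-4 (w=10); MST = {0-1(w=9) 0-2(w=3) 1-4(w=10) 1-5(w=4) 2-3(w=1)}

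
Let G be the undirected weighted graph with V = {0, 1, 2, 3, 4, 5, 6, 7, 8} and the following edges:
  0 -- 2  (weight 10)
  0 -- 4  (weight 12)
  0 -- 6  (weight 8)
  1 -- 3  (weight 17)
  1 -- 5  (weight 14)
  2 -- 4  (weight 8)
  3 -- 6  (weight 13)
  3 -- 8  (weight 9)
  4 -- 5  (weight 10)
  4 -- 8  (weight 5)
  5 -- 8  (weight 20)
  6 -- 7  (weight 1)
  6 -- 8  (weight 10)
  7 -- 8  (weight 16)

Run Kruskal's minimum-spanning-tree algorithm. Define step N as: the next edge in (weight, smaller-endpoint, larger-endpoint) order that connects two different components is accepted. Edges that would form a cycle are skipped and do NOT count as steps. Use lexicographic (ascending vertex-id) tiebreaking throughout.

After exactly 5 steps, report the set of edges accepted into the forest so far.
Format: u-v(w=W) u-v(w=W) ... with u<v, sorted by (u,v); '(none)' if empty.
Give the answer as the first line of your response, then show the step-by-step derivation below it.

0-6(w=8) 2-4(w=8) 3-8(w=9) 4-8(w=5) 6-7(w=1)

step 1: add edge 6-7 (w=1); MST = {6-7(w=1)}
step 2: add edge 4-8 (w=5); MST = {4-8(w=5) 6-7(w=1)}
step 3: add edge 0-6 (w=8); MST = {0-6(w=8) 4-8(w=5) 6-7(w=1)}
step 4: add edge 2-4 (w=8); MST = {0-6(w=8) 2-4(w=8) 4-8(w=5) 6-7(w=1)}
step 5: add edge 3-8 (w=9); MST = {0-6(w=8) 2-4(w=8) 3-8(w=9) 4-8(w=5) 6-7(w=1)}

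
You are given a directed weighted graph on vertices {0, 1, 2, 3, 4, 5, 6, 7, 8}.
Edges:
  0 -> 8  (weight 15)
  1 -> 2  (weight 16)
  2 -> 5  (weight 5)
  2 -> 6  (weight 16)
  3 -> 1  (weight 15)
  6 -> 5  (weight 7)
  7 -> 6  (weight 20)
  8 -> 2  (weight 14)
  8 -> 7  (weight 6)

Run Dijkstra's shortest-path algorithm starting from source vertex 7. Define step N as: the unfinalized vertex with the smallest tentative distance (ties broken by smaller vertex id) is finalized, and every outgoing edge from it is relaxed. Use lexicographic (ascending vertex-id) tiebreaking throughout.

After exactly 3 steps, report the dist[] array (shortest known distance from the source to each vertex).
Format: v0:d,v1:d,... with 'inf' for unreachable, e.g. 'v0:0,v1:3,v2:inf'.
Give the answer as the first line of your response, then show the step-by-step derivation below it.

v0:inf,v1:inf,v2:inf,v3:inf,v4:inf,v5:27,v6:20,v7:0,v8:inf

step 1: dist = v0:inf,v1:inf,v2:inf,v3:inf,v4:inf,v5:inf,v6:20,v7:0,v8:inf
step 2: dist = v0:inf,v1:inf,v2:inf,v3:inf,v4:inf,v5:27,v6:20,v7:0,v8:inf
step 3: dist = v0:inf,v1:inf,v2:inf,v3:inf,v4:inf,v5:27,v6:20,v7:0,v8:inf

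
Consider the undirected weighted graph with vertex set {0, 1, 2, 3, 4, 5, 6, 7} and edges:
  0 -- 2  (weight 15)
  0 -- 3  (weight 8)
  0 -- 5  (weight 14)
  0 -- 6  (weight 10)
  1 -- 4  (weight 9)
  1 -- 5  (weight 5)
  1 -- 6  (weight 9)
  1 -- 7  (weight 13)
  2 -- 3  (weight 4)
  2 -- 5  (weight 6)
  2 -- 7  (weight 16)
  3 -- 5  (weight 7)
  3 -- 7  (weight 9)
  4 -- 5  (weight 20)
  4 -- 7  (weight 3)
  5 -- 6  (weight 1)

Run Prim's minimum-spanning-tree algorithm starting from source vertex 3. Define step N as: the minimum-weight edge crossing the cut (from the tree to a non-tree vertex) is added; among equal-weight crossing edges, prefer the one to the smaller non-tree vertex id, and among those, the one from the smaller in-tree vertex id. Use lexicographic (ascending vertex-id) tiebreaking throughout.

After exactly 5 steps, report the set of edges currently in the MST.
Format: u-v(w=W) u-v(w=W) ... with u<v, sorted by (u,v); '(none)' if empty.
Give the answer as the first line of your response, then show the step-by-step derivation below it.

0-3(w=8) 1-5(w=5) 2-3(w=4) 2-5(w=6) 5-6(w=1)

step 1: add edge 2-3 (w=4); MST = {2-3(w=4)}
step 2: add edge 2-5 (w=6); MST = {2-3(w=4) 2-5(w=6)}
step 3: add edge 5-6 (w=1); MST = {2-3(w=4) 2-5(w=6) 5-6(w=1)}
step 4: add edge 1-5 (w=5); MST = {1-5(w=5) 2-3(w=4) 2-5(w=6) 5-6(w=1)}
step 5: add edge 0-3 (w=8); MST = {0-3(w=8) 1-5(w=5) 2-3(w=4) 2-5(w=6) 5-6(w=1)}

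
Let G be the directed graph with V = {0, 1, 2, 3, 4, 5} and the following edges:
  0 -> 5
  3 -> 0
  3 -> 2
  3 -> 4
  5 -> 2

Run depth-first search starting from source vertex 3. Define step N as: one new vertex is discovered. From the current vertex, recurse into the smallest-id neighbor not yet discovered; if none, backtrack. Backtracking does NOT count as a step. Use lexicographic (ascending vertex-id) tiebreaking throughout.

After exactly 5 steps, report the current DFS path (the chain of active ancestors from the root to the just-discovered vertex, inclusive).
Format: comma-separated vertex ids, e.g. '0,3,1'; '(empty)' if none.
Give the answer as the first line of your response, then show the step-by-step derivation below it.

3,4

step 1: discover 3; path=3; order=3
step 2: discover 0; path=3>0; order=3,0
step 3: discover 5; path=3>0>5; order=3,0,5
step 4: discover 2; path=3>0>5>2; order=3,0,5,2
step 5: discover 4; path=3>4; order=3,0,5,2,4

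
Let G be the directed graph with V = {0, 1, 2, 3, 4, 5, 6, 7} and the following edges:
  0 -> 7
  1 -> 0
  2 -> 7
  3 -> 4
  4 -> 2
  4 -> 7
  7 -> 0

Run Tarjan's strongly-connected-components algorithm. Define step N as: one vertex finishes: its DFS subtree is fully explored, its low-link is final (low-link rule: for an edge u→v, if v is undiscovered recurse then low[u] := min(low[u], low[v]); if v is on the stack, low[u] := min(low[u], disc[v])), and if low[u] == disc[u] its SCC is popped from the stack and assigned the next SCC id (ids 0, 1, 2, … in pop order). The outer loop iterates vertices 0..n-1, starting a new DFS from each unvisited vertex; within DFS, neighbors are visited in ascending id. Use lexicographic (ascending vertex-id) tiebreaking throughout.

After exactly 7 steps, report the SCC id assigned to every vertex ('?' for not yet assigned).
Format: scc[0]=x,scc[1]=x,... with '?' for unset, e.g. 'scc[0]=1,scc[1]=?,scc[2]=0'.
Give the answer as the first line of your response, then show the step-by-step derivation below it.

scc[0]=0,scc[1]=1,scc[2]=2,scc[3]=4,scc[4]=3,scc[5]=5,scc[6]=?,scc[7]=0

step 1: low=(low[0]=0,low[1]=?,low[2]=?,low[3]=?,low[4]=?,low[5]=?,low[6]=?,low[7]=0); scc=(scc[0]=?,scc[1]=?,scc[2]=?,scc[3]=?,scc[4]=?,scc[5]=?,scc[6]=?,scc[7]=?)
step 2: low=(low[0]=0,low[1]=?,low[2]=?,low[3]=?,low[4]=?,low[5]=?,low[6]=?,low[7]=0); scc=(scc[0]=0,scc[1]=?,scc[2]=?,scc[3]=?,scc[4]=?,scc[5]=?,scc[6]=?,scc[7]=0)
step 3: low=(low[0]=0,low[1]=2,low[2]=?,low[3]=?,low[4]=?,low[5]=?,low[6]=?,low[7]=0); scc=(scc[0]=0,scc[1]=1,scc[2]=?,scc[3]=?,scc[4]=?,scc[5]=?,scc[6]=?,scc[7]=0)
step 4: low=(low[0]=0,low[1]=2,low[2]=3,low[3]=?,low[4]=?,low[5]=?,low[6]=?,low[7]=0); scc=(scc[0]=0,scc[1]=1,scc[2]=2,scc[3]=?,scc[4]=?,scc[5]=?,scc[6]=?,scc[7]=0)
step 5: low=(low[0]=0,low[1]=2,low[2]=3,low[3]=4,low[4]=5,low[5]=?,low[6]=?,low[7]=0); scc=(scc[0]=0,scc[1]=1,scc[2]=2,scc[3]=?,scc[4]=3,scc[5]=?,scc[6]=?,scc[7]=0)
step 6: low=(low[0]=0,low[1]=2,low[2]=3,low[3]=4,low[4]=5,low[5]=?,low[6]=?,low[7]=0); scc=(scc[0]=0,scc[1]=1,scc[2]=2,scc[3]=4,scc[4]=3,scc[5]=?,scc[6]=?,scc[7]=0)
step 7: low=(low[0]=0,low[1]=2,low[2]=3,low[3]=4,low[4]=5,low[5]=6,low[6]=?,low[7]=0); scc=(scc[0]=0,scc[1]=1,scc[2]=2,scc[3]=4,scc[4]=3,scc[5]=5,scc[6]=?,scc[7]=0)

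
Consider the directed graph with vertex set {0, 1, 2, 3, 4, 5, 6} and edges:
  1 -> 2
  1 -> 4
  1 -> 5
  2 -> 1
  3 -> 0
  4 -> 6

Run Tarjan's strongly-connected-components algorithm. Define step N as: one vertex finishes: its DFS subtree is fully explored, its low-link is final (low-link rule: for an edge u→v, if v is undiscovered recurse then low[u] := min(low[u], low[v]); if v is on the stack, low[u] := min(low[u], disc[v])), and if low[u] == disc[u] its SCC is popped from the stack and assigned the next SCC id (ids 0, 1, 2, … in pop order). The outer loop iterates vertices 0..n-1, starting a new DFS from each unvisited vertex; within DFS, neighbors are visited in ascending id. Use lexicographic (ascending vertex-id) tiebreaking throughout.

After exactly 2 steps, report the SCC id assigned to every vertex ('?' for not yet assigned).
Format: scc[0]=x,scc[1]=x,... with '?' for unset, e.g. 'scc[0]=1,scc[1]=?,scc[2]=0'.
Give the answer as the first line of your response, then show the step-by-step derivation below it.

scc[0]=0,scc[1]=?,scc[2]=?,scc[3]=?,scc[4]=?,scc[5]=?,scc[6]=?

step 1: low=(low[0]=0,low[1]=?,low[2]=?,low[3]=?,low[4]=?,low[5]=?,low[6]=?); scc=(scc[0]=0,scc[1]=?,scc[2]=?,scc[3]=?,scc[4]=?,scc[5]=?,scc[6]=?)
step 2: low=(low[0]=0,low[1]=1,low[2]=1,low[3]=?,low[4]=?,low[5]=?,low[6]=?); scc=(scc[0]=0,scc[1]=?,scc[2]=?,scc[3]=?,scc[4]=?,scc[5]=?,scc[6]=?)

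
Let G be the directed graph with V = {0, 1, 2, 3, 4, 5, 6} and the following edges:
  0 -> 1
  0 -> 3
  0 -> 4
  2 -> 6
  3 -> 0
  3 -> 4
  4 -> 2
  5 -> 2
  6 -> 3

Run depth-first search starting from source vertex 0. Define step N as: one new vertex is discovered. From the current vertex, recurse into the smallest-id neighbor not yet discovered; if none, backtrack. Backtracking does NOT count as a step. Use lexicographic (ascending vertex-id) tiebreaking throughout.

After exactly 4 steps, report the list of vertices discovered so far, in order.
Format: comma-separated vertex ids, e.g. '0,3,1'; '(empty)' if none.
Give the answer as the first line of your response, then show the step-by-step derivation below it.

0,1,3,4

step 1: discover 0; path=0; order=0
step 2: discover 1; path=0>1; order=0,1
step 3: discover 3; path=0>3; order=0,1,3
step 4: discover 4; path=0>3>4; order=0,1,3,4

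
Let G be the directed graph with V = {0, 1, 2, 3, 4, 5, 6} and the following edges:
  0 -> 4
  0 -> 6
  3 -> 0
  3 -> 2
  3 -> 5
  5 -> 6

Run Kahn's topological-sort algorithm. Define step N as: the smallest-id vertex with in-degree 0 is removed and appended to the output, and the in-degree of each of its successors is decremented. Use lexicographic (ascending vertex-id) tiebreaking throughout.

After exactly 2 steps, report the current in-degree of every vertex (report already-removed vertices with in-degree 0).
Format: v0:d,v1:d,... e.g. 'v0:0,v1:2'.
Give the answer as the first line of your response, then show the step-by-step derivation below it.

v0:0,v1:0,v2:0,v3:0,v4:1,v5:0,v6:2

step 1: output 1; order=[1]; indeg=(1,0,1,0,1,1,2)
step 2: output 3; order=[1,3]; indeg=(0,0,0,0,1,0,2)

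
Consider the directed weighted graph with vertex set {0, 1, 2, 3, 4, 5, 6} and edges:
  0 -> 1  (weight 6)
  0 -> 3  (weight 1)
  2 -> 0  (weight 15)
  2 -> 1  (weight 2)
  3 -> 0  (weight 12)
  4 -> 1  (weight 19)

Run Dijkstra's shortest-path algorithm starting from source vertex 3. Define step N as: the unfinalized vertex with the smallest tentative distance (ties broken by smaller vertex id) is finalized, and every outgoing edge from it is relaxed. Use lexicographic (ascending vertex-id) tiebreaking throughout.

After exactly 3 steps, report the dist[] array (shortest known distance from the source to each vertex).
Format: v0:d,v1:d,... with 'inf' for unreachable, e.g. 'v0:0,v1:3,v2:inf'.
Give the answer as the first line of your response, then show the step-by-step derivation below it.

v0:12,v1:18,v2:inf,v3:0,v4:inf,v5:inf,v6:inf

step 1: dist = v0:12,v1:inf,v2:inf,v3:0,v4:inf,v5:inf,v6:inf
step 2: dist = v0:12,v1:18,v2:inf,v3:0,v4:inf,v5:inf,v6:inf
step 3: dist = v0:12,v1:18,v2:inf,v3:0,v4:inf,v5:inf,v6:inf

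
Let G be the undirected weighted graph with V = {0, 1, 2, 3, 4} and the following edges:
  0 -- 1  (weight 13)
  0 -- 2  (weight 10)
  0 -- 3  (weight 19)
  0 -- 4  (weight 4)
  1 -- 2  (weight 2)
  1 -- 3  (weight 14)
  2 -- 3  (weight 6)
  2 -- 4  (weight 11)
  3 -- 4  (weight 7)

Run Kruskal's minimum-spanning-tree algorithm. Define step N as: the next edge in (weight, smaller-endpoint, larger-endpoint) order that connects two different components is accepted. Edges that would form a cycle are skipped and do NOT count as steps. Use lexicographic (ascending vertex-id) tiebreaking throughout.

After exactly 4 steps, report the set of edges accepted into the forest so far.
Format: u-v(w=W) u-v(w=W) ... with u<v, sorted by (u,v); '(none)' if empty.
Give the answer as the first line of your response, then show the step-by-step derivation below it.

0-4(w=4) 1-2(w=2) 2-3(w=6) 3-4(w=7)

step 1: add edge 1-2 (w=2); MST = {1-2(w=2)}
step 2: add edge 0-4 (w=4); MST = {0-4(w=4) 1-2(w=2)}
step 3: add edge 2-3 (w=6); MST = {0-4(w=4) 1-2(w=2) 2-3(w=6)}
step 4: add edge 3-4 (w=7); MST = {0-4(w=4) 1-2(w=2) 2-3(w=6) 3-4(w=7)}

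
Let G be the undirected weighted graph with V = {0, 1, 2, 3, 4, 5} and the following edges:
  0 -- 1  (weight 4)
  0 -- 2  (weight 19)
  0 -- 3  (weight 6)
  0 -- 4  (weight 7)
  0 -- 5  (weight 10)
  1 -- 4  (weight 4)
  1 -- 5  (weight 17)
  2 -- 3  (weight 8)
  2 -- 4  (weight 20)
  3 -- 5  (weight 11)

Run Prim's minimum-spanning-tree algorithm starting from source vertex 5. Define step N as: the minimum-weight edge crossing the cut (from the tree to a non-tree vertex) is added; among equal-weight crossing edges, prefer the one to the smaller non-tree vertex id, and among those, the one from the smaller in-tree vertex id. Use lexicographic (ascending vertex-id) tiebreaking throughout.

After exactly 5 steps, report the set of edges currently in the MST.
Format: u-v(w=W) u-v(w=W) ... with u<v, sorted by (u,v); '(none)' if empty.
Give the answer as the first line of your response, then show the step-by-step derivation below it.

0-1(w=4) 0-3(w=6) 0-5(w=10) 1-4(w=4) 2-3(w=8)

step 1: add edge 0-5 (w=10); MST = {0-5(w=10)}
step 2: add edge 0-1 (w=4); MST = {0-1(w=4) 0-5(w=10)}
step 3: add edge 1-4 (w=4); MST = {0-1(w=4) 0-5(w=10) 1-4(w=4)}
step 4: add edge 0-3 (w=6); MST = {0-1(w=4) 0-3(w=6) 0-5(w=10) 1-4(w=4)}
step 5: add edge 2-3 (w=8); MST = {0-1(w=4) 0-3(w=6) 0-5(w=10) 1-4(w=4) 2-3(w=8)}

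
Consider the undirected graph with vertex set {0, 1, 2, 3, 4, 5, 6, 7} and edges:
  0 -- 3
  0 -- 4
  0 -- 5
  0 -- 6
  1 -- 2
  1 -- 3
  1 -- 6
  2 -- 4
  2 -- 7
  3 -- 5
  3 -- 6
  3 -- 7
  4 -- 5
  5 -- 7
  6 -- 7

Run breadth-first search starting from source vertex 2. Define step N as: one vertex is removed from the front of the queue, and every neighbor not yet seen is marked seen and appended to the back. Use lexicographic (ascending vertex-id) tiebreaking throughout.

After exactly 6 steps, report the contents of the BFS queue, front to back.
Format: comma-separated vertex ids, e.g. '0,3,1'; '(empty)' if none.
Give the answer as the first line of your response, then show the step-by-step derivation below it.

0,5

step 1: dequeue 2; queue=[1,4,7]; order=2
step 2: dequeue 1; queue=[4,7,3,6]; order=2,1
step 3: dequeue 4; queue=[7,3,6,0,5]; order=2,1,4
step 4: dequeue 7; queue=[3,6,0,5]; order=2,1,4,7
step 5: dequeue 3; queue=[6,0,5]; order=2,1,4,7,3
step 6: dequeue 6; queue=[0,5]; order=2,1,4,7,3,6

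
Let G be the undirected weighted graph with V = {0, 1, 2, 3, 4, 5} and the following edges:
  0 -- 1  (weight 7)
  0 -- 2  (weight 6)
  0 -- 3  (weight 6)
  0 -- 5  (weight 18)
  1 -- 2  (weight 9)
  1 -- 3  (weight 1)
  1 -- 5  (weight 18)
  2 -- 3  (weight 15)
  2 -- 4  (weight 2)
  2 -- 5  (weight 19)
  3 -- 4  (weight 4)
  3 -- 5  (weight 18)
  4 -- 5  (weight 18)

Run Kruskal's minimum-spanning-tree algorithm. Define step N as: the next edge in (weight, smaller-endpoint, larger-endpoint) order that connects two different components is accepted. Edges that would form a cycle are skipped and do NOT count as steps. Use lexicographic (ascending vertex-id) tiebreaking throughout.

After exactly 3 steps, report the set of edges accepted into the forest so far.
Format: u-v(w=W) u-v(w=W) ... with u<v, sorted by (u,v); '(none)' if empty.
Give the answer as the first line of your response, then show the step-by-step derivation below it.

1-3(w=1) 2-4(w=2) 3-4(w=4)

step 1: add edge 1-3 (w=1); MST = {1-3(w=1)}
step 2: add edge 2-4 (w=2); MST = {1-3(w=1) 2-4(w=2)}
step 3: add edge 3-4 (w=4); MST = {1-3(w=1) 2-4(w=2) 3-4(w=4)}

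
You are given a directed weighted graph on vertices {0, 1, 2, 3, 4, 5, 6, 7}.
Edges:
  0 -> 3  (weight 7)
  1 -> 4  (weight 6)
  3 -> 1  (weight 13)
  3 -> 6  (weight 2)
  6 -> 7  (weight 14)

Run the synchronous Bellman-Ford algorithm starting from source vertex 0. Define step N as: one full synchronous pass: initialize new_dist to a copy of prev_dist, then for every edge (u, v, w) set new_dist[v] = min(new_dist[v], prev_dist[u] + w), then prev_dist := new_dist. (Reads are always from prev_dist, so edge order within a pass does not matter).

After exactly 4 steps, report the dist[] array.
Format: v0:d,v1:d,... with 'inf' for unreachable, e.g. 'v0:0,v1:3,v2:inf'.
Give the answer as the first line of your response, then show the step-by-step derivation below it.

v0:0,v1:20,v2:inf,v3:7,v4:26,v5:inf,v6:9,v7:23

step 1: dist = v0:0,v1:inf,v2:inf,v3:7,v4:inf,v5:inf,v6:inf,v7:inf
step 2: dist = v0:0,v1:20,v2:inf,v3:7,v4:inf,v5:inf,v6:9,v7:inf
step 3: dist = v0:0,v1:20,v2:inf,v3:7,v4:26,v5:inf,v6:9,v7:23
step 4: dist = v0:0,v1:20,v2:inf,v3:7,v4:26,v5:inf,v6:9,v7:23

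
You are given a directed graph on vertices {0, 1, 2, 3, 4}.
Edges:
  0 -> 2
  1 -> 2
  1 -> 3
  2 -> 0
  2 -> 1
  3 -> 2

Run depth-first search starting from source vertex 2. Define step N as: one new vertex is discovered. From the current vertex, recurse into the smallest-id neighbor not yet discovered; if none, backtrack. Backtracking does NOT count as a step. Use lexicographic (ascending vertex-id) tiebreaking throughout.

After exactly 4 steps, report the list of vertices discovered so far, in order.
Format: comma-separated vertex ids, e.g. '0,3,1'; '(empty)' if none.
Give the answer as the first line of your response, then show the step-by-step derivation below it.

2,0,1,3

step 1: discover 2; path=2; order=2
step 2: discover 0; path=2>0; order=2,0
step 3: discover 1; path=2>1; order=2,0,1
step 4: discover 3; path=2>1>3; order=2,0,1,3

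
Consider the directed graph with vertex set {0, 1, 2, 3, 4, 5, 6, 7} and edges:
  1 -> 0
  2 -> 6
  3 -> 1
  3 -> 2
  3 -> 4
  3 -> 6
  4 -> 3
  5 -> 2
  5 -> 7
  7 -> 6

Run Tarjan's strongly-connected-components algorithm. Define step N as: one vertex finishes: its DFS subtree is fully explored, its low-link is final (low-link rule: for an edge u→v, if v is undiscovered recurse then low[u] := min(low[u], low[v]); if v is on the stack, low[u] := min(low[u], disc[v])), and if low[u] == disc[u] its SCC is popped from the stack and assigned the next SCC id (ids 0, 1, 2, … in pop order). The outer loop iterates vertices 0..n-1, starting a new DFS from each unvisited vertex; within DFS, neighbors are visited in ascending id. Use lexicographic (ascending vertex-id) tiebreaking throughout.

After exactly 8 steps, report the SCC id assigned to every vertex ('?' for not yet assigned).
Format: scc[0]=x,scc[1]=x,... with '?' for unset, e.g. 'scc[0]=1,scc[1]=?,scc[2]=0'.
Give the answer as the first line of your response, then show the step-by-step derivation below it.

scc[0]=0,scc[1]=1,scc[2]=3,scc[3]=4,scc[4]=4,scc[5]=6,scc[6]=2,scc[7]=5

step 1: low=(low[0]=0,low[1]=?,low[2]=?,low[3]=?,low[4]=?,low[5]=?,low[6]=?,low[7]=?); scc=(scc[0]=0,scc[1]=?,scc[2]=?,scc[3]=?,scc[4]=?,scc[5]=?,scc[6]=?,scc[7]=?)
step 2: low=(low[0]=0,low[1]=1,low[2]=?,low[3]=?,low[4]=?,low[5]=?,low[6]=?,low[7]=?); scc=(scc[0]=0,scc[1]=1,scc[2]=?,scc[3]=?,scc[4]=?,scc[5]=?,scc[6]=?,scc[7]=?)
step 3: low=(low[0]=0,low[1]=1,low[2]=2,low[3]=?,low[4]=?,low[5]=?,low[6]=3,low[7]=?); scc=(scc[0]=0,scc[1]=1,scc[2]=?,scc[3]=?,scc[4]=?,scc[5]=?,scc[6]=2,scc[7]=?)
step 4: low=(low[0]=0,low[1]=1,low[2]=2,low[3]=?,low[4]=?,low[5]=?,low[6]=3,low[7]=?); scc=(scc[0]=0,scc[1]=1,scc[2]=3,scc[3]=?,scc[4]=?,scc[5]=?,scc[6]=2,scc[7]=?)
step 5: low=(low[0]=0,low[1]=1,low[2]=2,low[3]=4,low[4]=4,low[5]=?,low[6]=3,low[7]=?); scc=(scc[0]=0,scc[1]=1,scc[2]=3,scc[3]=?,scc[4]=?,scc[5]=?,scc[6]=2,scc[7]=?)
step 6: low=(low[0]=0,low[1]=1,low[2]=2,low[3]=4,low[4]=4,low[5]=?,low[6]=3,low[7]=?); scc=(scc[0]=0,scc[1]=1,scc[2]=3,scc[3]=4,scc[4]=4,scc[5]=?,scc[6]=2,scc[7]=?)
step 7: low=(low[0]=0,low[1]=1,low[2]=2,low[3]=4,low[4]=4,low[5]=6,low[6]=3,low[7]=7); scc=(scc[0]=0,scc[1]=1,scc[2]=3,scc[3]=4,scc[4]=4,scc[5]=?,scc[6]=2,scc[7]=5)
step 8: low=(low[0]=0,low[1]=1,low[2]=2,low[3]=4,low[4]=4,low[5]=6,low[6]=3,low[7]=7); scc=(scc[0]=0,scc[1]=1,scc[2]=3,scc[3]=4,scc[4]=4,scc[5]=6,scc[6]=2,scc[7]=5)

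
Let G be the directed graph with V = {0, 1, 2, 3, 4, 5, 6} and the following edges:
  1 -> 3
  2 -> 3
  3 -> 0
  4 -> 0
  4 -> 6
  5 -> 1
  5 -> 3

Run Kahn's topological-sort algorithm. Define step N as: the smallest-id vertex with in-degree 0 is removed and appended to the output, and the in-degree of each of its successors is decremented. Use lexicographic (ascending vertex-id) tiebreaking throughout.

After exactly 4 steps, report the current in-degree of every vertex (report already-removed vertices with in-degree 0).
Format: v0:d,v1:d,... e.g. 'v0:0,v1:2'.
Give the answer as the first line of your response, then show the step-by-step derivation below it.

v0:1,v1:0,v2:0,v3:0,v4:0,v5:0,v6:0

step 1: output 2; order=[2]; indeg=(2,1,0,2,0,0,1)
step 2: output 4; order=[2,4]; indeg=(1,1,0,2,0,0,0)
step 3: output 5; order=[2,4,5]; indeg=(1,0,0,1,0,0,0)
step 4: output 1; order=[2,4,5,1]; indeg=(1,0,0,0,0,0,0)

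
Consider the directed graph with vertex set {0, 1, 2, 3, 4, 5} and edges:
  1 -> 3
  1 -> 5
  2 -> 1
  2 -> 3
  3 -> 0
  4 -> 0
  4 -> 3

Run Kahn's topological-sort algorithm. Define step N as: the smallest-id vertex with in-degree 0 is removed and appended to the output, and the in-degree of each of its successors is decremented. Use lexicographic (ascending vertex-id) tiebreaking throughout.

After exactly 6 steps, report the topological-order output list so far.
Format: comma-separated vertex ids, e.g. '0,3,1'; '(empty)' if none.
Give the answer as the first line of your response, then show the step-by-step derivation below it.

2,1,4,3,0,5

step 1: output 2; order=[2]; indeg=(2,0,0,2,0,1)
step 2: output 1; order=[2,1]; indeg=(2,0,0,1,0,0)
step 3: output 4; order=[2,1,4]; indeg=(1,0,0,0,0,0)
step 4: output 3; order=[2,1,4,3]; indeg=(0,0,0,0,0,0)
step 5: output 0; order=[2,1,4,3,0]; indeg=(0,0,0,0,0,0)
step 6: output 5; order=[2,1,4,3,0,5]; indeg=(0,0,0,0,0,0)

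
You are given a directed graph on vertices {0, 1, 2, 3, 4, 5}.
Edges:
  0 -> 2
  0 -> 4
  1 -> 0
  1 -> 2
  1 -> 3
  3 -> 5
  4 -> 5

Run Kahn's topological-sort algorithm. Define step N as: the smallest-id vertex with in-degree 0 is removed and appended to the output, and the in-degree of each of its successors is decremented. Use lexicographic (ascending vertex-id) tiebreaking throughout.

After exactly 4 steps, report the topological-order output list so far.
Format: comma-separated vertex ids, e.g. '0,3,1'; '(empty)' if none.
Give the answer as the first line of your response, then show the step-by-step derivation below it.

1,0,2,3

step 1: output 1; order=[1]; indeg=(0,0,1,0,1,2)
step 2: output 0; order=[1,0]; indeg=(0,0,0,0,0,2)
step 3: output 2; order=[1,0,2]; indeg=(0,0,0,0,0,2)
step 4: output 3; order=[1,0,2,3]; indeg=(0,0,0,0,0,1)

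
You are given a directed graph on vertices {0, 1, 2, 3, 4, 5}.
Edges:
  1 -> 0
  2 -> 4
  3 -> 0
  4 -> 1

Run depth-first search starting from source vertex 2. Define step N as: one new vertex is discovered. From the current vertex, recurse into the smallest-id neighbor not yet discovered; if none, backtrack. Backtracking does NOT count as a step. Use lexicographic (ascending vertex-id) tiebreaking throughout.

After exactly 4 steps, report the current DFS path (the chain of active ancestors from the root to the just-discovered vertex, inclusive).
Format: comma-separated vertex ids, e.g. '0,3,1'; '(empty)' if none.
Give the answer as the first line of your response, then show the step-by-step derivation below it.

2,4,1,0

step 1: discover 2; path=2; order=2
step 2: discover 4; path=2>4; order=2,4
step 3: discover 1; path=2>4>1; order=2,4,1
step 4: discover 0; path=2>4>1>0; order=2,4,1,0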